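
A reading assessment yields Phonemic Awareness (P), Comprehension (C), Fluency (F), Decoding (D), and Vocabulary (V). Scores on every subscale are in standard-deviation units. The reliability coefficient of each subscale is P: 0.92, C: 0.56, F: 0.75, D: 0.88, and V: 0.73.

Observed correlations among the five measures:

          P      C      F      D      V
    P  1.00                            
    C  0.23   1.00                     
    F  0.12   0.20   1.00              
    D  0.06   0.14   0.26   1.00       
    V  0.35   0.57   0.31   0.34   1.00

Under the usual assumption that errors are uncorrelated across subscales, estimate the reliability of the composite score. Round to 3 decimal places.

0.886

Var(P+C+F+D+V) = 5 + 2·[0.23 + 0.12 + 0.06 + 0.35 + 0.20 + 0.14 + 0.57 + 0.26 + 0.31 + 0.34] = 5 + 5.16 = 10.16.
With uncorrelated errors the cross-covariances are all true-score covariance, so they carry over unchanged; only the diagonal terms shrink to ρᵢσᵢ².
True-score variance = [0.92 + 0.56 + 0.75 + 0.88 + 0.73] + 5.16 = 3.84 + 5.16 = 9.
Reliability = 9 / 10.16 = 0.886.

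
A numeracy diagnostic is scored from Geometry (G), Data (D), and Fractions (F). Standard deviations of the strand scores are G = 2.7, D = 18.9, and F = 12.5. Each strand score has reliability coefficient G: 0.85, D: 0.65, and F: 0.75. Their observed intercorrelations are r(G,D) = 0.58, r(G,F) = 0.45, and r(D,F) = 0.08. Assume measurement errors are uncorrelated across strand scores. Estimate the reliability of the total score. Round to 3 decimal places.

0.745

Var(G+D+F) = 2.7² + 18.9² + 12.5² + 2·[2.7·18.9·0.58 + 2.7·12.5·0.45 + 18.9·12.5·0.08] = 520.75 + 127.37 = 648.12.
Under uncorrelated errors the observed covariances equal the true-score covariances, so only the own-variance terms attenuate.
True-score variance = [2.7²·0.85 + 18.9²·0.65 + 12.5²·0.75] + 127.37 = 355.57 + 127.37 = 482.94.
Reliability = 482.94 / 648.12 = 0.745.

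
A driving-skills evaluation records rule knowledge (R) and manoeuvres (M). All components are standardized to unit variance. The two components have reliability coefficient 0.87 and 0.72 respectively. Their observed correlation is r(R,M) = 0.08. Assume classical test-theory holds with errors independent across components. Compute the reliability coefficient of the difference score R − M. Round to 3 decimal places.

Var(R−M) = 1 + 1 − 2·0.08 = 2 − 0.16 = 1.84.
With uncorrelated errors the cross-covariances are all true-score covariance, so they carry over unchanged; only the diagonal terms shrink to ρᵢσᵢ².
True-score variance = [0.87 + 0.72] − 0.16 = 1.59 − 0.16 = 1.43.
Reliability = 1.43 / 1.84 = 0.777.

0.777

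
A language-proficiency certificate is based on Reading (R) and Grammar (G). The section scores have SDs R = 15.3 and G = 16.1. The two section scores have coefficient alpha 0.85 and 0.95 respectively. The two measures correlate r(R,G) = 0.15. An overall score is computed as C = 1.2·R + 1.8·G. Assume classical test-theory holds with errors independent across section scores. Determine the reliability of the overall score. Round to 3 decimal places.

Var(C) = 1.2²·15.3² + 1.8²·16.1² + 2·[2.16·15.3·16.1·0.15] = 1176.93 + 159.622 = 1336.55.
With uncorrelated errors the cross-covariances are all true-score covariance, so they carry over unchanged; only the diagonal terms shrink to ρᵢσᵢ².
True-score variance = [1.2²·15.3²·0.85 + 1.8²·16.1²·0.95] + 159.622 = 1084.37 + 159.622 = 1244.
Reliability = 1244 / 1336.55 = 0.931.

0.931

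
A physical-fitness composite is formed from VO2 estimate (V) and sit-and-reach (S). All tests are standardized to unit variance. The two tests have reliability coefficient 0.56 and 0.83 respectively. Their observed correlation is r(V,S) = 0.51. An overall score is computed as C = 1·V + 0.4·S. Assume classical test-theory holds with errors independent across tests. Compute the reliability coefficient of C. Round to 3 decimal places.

Var(C) = 1 + 0.4² + 2·[0.4·0.51] = 1.16 + 0.408 = 1.568.
Under uncorrelated errors the observed covariances equal the true-score covariances, so only the own-variance terms attenuate.
True-score variance = [0.56 + 0.4²·0.83] + 0.408 = 0.6928 + 0.408 = 1.1008.
Reliability = 1.1008 / 1.568 = 0.702.

0.702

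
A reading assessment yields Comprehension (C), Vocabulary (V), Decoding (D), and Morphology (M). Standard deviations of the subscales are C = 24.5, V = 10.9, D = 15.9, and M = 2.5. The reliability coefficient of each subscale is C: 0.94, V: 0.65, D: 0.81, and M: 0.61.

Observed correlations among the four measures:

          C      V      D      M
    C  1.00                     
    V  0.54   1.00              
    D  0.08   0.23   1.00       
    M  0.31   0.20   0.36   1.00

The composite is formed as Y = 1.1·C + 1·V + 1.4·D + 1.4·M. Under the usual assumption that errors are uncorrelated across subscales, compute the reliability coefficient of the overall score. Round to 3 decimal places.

0.908

Var(Y) = 1.1²·24.5² + 10.9² + 1.4²·15.9² + 1.4²·2.5² + 2·[1.1·24.5·10.9·0.54 + 1.54·24.5·15.9·0.08 + 1.54·24.5·2.5·0.31 + 1.4·10.9·15.9·0.23 + 1.4·10.9·2.5·0.20 + 1.96·15.9·2.5·0.36] = 1352.87 + 654.689 = 2007.56.
With uncorrelated errors the cross-covariances are all true-score covariance, so they carry over unchanged; only the diagonal terms shrink to ρᵢσᵢ².
True-score variance = [1.1²·24.5²·0.94 + 10.9²·0.65 + 1.4²·15.9²·0.81 + 1.4²·2.5²·0.61] + 654.689 = 1168.78 + 654.689 = 1823.47.
Reliability = 1823.47 / 2007.56 = 0.908.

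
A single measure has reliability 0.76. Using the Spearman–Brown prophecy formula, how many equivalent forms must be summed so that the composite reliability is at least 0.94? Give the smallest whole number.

k ≥ ρ*(1−ρ₁)/(ρ₁(1−ρ*)) = 0.94·0.24 / (0.76·0.06) = 4.947.
Smallest integer k = 5.

5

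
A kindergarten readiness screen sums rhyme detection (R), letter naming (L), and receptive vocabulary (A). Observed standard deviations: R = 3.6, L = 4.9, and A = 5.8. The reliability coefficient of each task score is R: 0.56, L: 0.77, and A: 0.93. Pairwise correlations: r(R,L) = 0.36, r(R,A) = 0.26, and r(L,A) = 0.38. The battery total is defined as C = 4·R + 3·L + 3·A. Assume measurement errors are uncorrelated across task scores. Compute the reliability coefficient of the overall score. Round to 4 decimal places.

0.8653

Var(C) = 4²·3.6² + 3²·4.9² + 3²·5.8² + 2·[12·3.6·4.9·0.36 + 12·3.6·5.8·0.26 + 9·4.9·5.8·0.38] = 726.21 + 477.094 = 1203.3.
Because errors are independent across components, Cov(Tᵢ,Tⱼ) = Cov(Xᵢ,Xⱼ); the off-diagonal part of the true-score variance is the same as above.
True-score variance = [4²·3.6²·0.56 + 3²·4.9²·0.77 + 3²·5.8²·0.93] + 477.094 = 564.078 + 477.094 = 1041.17.
Reliability = 1041.17 / 1203.3 = 0.8653.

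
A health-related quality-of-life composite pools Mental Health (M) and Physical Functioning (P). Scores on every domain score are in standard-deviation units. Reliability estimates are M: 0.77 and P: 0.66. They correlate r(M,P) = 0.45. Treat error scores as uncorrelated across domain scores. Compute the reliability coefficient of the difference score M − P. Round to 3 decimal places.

0.482

Var(M−P) = 1 + 1 − 2·0.45 = 2 − 0.9 = 1.1.
Because errors are independent across components, Cov(Tᵢ,Tⱼ) = Cov(Xᵢ,Xⱼ); the off-diagonal part of the true-score variance is the same as above.
True-score variance = [0.77 + 0.66] − 0.9 = 1.43 − 0.9 = 0.53.
Reliability = 0.53 / 1.1 = 0.482.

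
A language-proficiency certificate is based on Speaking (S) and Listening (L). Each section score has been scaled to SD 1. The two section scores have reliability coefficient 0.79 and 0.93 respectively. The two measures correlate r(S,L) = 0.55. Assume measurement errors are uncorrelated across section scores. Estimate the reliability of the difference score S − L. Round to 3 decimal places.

0.689

Var(S−L) = 1 + 1 − 2·0.55 = 2 − 1.1 = 0.9.
Under uncorrelated errors the observed covariances equal the true-score covariances, so only the own-variance terms attenuate.
True-score variance = [0.79 + 0.93] − 1.1 = 1.72 − 1.1 = 0.62.
Reliability = 0.62 / 0.9 = 0.689.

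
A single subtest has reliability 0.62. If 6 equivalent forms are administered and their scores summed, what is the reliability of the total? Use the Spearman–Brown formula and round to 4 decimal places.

ρ_k = kρ / (1 + (k−1)ρ) = 6·0.62 / (1 + 5·0.62) = 3.720 / 4.100 = 0.9073.

0.9073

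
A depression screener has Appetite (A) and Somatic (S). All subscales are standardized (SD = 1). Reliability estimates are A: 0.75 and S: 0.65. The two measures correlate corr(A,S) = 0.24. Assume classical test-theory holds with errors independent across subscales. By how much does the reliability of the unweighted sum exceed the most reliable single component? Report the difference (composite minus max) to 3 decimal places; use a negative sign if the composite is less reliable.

0.008

Var(sum) = 2 + 0.48 = 2.48; true-score variance = 1.4 + 0.48 = 1.88; composite reliability = 0.7581.
Max component reliability = 0.7500.
Difference = 0.7581 − 0.7500 = 0.008.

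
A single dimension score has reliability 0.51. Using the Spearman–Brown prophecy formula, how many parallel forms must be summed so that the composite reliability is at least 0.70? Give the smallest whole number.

k ≥ ρ*(1−ρ₁)/(ρ₁(1−ρ*)) = 0.70·0.49 / (0.51·0.30) = 2.242.
Smallest integer k = 3.

3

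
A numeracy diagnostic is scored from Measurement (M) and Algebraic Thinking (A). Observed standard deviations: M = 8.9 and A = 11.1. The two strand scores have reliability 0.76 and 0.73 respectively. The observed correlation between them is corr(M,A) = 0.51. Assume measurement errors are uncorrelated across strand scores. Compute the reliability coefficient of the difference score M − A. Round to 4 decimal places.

Var(M−A) = 8.9² + 11.1² − 2·8.9·11.1·0.51 = 202.42 − 100.766 = 101.654.
Because errors are independent across components, Cov(Tᵢ,Tⱼ) = Cov(Xᵢ,Xⱼ); the off-diagonal part of the true-score variance is the same as above.
True-score variance = [8.9²·0.76 + 11.1²·0.73] − 100.766 = 150.143 − 100.766 = 49.3771.
Reliability = 49.3771 / 101.654 = 0.4857.

0.4857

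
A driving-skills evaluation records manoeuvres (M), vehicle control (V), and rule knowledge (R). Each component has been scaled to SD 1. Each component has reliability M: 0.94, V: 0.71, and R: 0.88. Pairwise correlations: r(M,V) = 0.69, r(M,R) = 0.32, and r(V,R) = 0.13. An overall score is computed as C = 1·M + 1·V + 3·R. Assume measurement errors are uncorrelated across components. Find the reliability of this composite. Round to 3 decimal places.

0.905

Var(C) = 1 + 1 + 3² + 2·[0.69 + 3·0.32 + 3·0.13] = 11 + 4.08 = 15.08.
Under uncorrelated errors the observed covariances equal the true-score covariances, so only the own-variance terms attenuate.
True-score variance = [0.94 + 0.71 + 3²·0.88] + 4.08 = 9.57 + 4.08 = 13.65.
Reliability = 13.65 / 15.08 = 0.905.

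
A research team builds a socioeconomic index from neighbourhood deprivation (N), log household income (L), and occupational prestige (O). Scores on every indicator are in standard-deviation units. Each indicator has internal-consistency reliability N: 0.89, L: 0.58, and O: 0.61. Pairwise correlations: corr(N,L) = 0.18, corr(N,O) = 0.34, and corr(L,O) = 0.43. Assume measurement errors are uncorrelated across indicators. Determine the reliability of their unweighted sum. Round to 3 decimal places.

0.812

Var(N+L+O) = 3 + 2·[0.18 + 0.34 + 0.43] = 3 + 1.9 = 4.9.
Because errors are independent across components, Cov(Tᵢ,Tⱼ) = Cov(Xᵢ,Xⱼ); the off-diagonal part of the true-score variance is the same as above.
True-score variance = [0.89 + 0.58 + 0.61] + 1.9 = 2.08 + 1.9 = 3.98.
Reliability = 3.98 / 4.9 = 0.812.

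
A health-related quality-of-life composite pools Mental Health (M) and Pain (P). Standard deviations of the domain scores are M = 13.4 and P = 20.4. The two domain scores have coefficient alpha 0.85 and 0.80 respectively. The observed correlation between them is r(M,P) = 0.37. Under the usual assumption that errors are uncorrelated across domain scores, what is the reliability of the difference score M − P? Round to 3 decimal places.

Var(M−P) = 13.4² + 20.4² − 2·13.4·20.4·0.37 = 595.72 − 202.286 = 393.434.
Because errors are independent across components, Cov(Tᵢ,Tⱼ) = Cov(Xᵢ,Xⱼ); the off-diagonal part of the true-score variance is the same as above.
True-score variance = [13.4²·0.85 + 20.4²·0.80] − 202.286 = 485.554 − 202.286 = 283.268.
Reliability = 283.268 / 393.434 = 0.720.

0.720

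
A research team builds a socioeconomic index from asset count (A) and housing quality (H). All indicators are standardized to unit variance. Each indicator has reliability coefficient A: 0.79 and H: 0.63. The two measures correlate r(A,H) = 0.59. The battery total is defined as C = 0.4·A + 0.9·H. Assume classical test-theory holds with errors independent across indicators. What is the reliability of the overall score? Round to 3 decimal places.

0.761

Var(C) = 0.4² + 0.9² + 2·[0.36·0.59] = 0.97 + 0.4248 = 1.3948.
Under uncorrelated errors the observed covariances equal the true-score covariances, so only the own-variance terms attenuate.
True-score variance = [0.4²·0.79 + 0.9²·0.63] + 0.4248 = 0.6367 + 0.4248 = 1.0615.
Reliability = 1.0615 / 1.3948 = 0.761.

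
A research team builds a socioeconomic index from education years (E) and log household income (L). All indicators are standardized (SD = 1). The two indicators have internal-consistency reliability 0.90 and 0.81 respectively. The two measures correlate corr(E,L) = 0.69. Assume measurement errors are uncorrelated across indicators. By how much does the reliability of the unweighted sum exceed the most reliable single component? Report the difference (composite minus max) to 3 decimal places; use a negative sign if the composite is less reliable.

Var(sum) = 2 + 1.38 = 3.38; true-score variance = 1.71 + 1.38 = 3.09; composite reliability = 0.9142.
Max component reliability = 0.9000.
Difference = 0.9142 − 0.9000 = 0.014.

0.014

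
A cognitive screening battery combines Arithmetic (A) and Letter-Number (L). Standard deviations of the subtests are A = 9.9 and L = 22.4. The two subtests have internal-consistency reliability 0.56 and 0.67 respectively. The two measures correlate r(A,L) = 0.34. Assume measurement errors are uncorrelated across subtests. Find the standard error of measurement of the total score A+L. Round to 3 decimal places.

14.447

Var(total) = 599.77 + 150.797 = 750.567.
True-score variance = 391.065 + 150.797 = 541.862, so reliability = 0.7219.
Error variance = 750.567 − 541.862 = 208.705; SEM = √208.705 = 14.447.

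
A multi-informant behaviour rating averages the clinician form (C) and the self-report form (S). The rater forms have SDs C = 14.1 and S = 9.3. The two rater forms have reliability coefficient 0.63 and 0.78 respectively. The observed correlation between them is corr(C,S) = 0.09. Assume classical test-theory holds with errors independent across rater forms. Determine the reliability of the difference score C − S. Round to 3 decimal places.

Var(C−S) = 14.1² + 9.3² − 2·14.1·9.3·0.09 = 285.3 − 23.6034 = 261.697.
With uncorrelated errors the cross-covariances are all true-score covariance, so they carry over unchanged; only the diagonal terms shrink to ρᵢσᵢ².
True-score variance = [14.1²·0.63 + 9.3²·0.78] − 23.6034 = 192.713 − 23.6034 = 169.109.
Reliability = 169.109 / 261.697 = 0.646.

0.646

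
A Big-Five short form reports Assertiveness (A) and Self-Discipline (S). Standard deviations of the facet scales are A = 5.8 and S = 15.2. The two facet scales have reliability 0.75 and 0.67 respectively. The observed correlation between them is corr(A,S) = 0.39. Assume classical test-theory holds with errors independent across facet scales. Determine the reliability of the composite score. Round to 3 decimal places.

0.746

Var(A+S) = 5.8² + 15.2² + 2·[5.8·15.2·0.39] = 264.68 + 68.7648 = 333.445.
Under uncorrelated errors the observed covariances equal the true-score covariances, so only the own-variance terms attenuate.
True-score variance = [5.8²·0.75 + 15.2²·0.67] + 68.7648 = 180.027 + 68.7648 = 248.792.
Reliability = 248.792 / 333.445 = 0.746.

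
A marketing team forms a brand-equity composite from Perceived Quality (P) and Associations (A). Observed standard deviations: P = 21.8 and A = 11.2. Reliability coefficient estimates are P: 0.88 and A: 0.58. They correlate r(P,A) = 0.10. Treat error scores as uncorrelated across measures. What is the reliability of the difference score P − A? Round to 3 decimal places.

Var(P−A) = 21.8² + 11.2² − 2·21.8·11.2·0.10 = 600.68 − 48.832 = 551.848.
Under uncorrelated errors the observed covariances equal the true-score covariances, so only the own-variance terms attenuate.
True-score variance = [21.8²·0.88 + 11.2²·0.58] − 48.832 = 490.966 − 48.832 = 442.134.
Reliability = 442.134 / 551.848 = 0.801.

0.801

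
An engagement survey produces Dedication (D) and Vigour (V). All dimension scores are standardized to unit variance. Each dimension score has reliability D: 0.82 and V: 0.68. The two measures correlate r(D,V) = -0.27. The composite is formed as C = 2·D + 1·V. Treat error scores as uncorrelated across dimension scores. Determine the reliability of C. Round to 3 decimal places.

0.735

Var(C) = 2² + 1 + 2·[2·(-0.27)] = 5 − 1.08 = 3.92.
With uncorrelated errors the cross-covariances are all true-score covariance, so they carry over unchanged; only the diagonal terms shrink to ρᵢσᵢ².
True-score variance = [2²·0.82 + 0.68] − 1.08 = 3.96 − 1.08 = 2.88.
Reliability = 2.88 / 3.92 = 0.735.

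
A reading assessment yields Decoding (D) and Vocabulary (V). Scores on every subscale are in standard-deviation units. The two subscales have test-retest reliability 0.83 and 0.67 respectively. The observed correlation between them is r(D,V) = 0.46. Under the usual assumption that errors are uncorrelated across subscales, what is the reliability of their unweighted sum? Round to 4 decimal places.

0.8288

Var(D+V) = 2 + 2·[0.46] = 2 + 0.92 = 2.92.
Because errors are independent across components, Cov(Tᵢ,Tⱼ) = Cov(Xᵢ,Xⱼ); the off-diagonal part of the true-score variance is the same as above.
True-score variance = [0.83 + 0.67] + 0.92 = 1.5 + 0.92 = 2.42.
Reliability = 2.42 / 2.92 = 0.8288.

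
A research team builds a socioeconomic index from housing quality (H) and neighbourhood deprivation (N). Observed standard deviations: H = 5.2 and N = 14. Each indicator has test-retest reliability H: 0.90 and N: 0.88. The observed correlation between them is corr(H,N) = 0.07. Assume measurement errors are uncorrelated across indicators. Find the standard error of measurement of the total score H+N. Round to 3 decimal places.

Var(total) = 223.04 + 10.192 = 233.232.
True-score variance = 196.816 + 10.192 = 207.008, so reliability = 0.8876.
Error variance = 233.232 − 207.008 = 26.224; SEM = √26.224 = 5.121.

5.121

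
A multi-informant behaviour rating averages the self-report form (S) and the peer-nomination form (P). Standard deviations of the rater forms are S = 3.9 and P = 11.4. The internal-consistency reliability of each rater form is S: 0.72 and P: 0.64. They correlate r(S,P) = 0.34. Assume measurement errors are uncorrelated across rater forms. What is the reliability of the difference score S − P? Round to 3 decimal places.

Var(S−P) = 3.9² + 11.4² − 2·3.9·11.4·0.34 = 145.17 − 30.2328 = 114.937.
With uncorrelated errors the cross-covariances are all true-score covariance, so they carry over unchanged; only the diagonal terms shrink to ρᵢσᵢ².
True-score variance = [3.9²·0.72 + 11.4²·0.64] − 30.2328 = 94.1256 − 30.2328 = 63.8928.
Reliability = 63.8928 / 114.937 = 0.556.

0.556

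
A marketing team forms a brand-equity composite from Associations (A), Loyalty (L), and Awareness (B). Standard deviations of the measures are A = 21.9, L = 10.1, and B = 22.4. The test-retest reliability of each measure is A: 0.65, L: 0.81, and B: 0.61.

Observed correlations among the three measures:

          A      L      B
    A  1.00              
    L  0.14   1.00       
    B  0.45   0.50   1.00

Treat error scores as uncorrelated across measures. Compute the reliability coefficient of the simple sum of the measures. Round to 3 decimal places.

0.789

Var(A+L+B) = 21.9² + 10.1² + 22.4² + 2·[21.9·10.1·0.14 + 21.9·22.4·0.45 + 10.1·22.4·0.50] = 1083.38 + 729.677 = 1813.06.
With uncorrelated errors the cross-covariances are all true-score covariance, so they carry over unchanged; only the diagonal terms shrink to ρᵢσᵢ².
True-score variance = [21.9²·0.65 + 10.1²·0.81 + 22.4²·0.61] + 729.677 = 700.448 + 729.677 = 1430.13.
Reliability = 1430.13 / 1813.06 = 0.789.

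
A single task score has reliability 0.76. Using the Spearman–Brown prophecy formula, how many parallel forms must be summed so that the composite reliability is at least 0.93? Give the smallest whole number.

5

k ≥ ρ*(1−ρ₁)/(ρ₁(1−ρ*)) = 0.93·0.24 / (0.76·0.07) = 4.195.
Smallest integer k = 5.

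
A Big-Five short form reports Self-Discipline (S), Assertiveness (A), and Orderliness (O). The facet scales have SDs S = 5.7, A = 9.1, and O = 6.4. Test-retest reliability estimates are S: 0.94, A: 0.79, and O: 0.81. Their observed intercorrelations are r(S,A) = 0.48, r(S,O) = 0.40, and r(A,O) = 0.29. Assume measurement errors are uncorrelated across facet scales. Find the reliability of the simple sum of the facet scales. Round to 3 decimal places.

0.899

Var(S+A+O) = 5.7² + 9.1² + 6.4² + 2·[5.7·9.1·0.48 + 5.7·6.4·0.40 + 9.1·6.4·0.29] = 156.26 + 112.758 = 269.018.
With uncorrelated errors the cross-covariances are all true-score covariance, so they carry over unchanged; only the diagonal terms shrink to ρᵢσᵢ².
True-score variance = [5.7²·0.94 + 9.1²·0.79 + 6.4²·0.81] + 112.758 = 129.138 + 112.758 = 241.897.
Reliability = 241.897 / 269.018 = 0.899.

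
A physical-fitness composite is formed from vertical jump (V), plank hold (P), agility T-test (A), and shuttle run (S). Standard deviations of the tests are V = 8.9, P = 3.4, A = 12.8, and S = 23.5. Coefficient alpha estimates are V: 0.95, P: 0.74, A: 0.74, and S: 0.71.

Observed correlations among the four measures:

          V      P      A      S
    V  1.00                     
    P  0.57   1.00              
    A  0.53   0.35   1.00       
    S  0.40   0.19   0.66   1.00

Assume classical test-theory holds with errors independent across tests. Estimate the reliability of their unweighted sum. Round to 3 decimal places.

0.868

Var(V+P+A+S) = 8.9² + 3.4² + 12.8² + 23.5² + 2·[8.9·3.4·0.57 + 8.9·12.8·0.53 + 8.9·23.5·0.40 + 3.4·12.8·0.35 + 3.4·23.5·0.19 + 12.8·23.5·0.66] = 806.86 + 780.454 = 1587.31.
With uncorrelated errors the cross-covariances are all true-score covariance, so they carry over unchanged; only the diagonal terms shrink to ρᵢσᵢ².
True-score variance = [8.9²·0.95 + 3.4²·0.74 + 12.8²·0.74 + 23.5²·0.71] + 780.454 = 597.143 + 780.454 = 1377.6.
Reliability = 1377.6 / 1587.31 = 0.868.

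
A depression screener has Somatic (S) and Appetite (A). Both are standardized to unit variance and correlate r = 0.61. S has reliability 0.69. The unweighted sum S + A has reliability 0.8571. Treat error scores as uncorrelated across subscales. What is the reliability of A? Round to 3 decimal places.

Var(S+A) = 2 + 2·0.61 = 3.220.
True-score variance = ρ_S + ρ_A + 2·0.61, so 0.8571 = (0.69 + ρ_A + 1.22) / 3.220.
ρ_A = 0.8571·3.220 − 0.69 − 1.22 = 0.850.

0.850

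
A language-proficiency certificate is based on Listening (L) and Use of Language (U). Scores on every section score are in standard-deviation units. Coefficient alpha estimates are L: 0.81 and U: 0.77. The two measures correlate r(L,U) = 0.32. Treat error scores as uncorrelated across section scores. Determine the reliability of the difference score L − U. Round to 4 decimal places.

0.6912

Var(L−U) = 1 + 1 − 2·0.32 = 2 − 0.64 = 1.36.
Under uncorrelated errors the observed covariances equal the true-score covariances, so only the own-variance terms attenuate.
True-score variance = [0.81 + 0.77] − 0.64 = 1.58 − 0.64 = 0.94.
Reliability = 0.94 / 1.36 = 0.6912.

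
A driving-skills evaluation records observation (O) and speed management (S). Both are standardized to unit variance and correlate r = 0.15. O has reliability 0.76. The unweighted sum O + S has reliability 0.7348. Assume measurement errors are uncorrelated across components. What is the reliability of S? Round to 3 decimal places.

0.630

Var(O+S) = 2 + 2·0.15 = 2.300.
True-score variance = ρ_O + ρ_S + 2·0.15, so 0.7348 = (0.76 + ρ_S + 0.30) / 2.300.
ρ_S = 0.7348·2.300 − 0.76 − 0.30 = 0.630.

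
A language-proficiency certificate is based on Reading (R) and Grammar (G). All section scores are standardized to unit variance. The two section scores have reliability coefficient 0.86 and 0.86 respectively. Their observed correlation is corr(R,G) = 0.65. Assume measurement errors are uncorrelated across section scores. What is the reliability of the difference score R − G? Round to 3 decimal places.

Var(R−G) = 1 + 1 − 2·0.65 = 2 − 1.3 = 0.7.
Because errors are independent across components, Cov(Tᵢ,Tⱼ) = Cov(Xᵢ,Xⱼ); the off-diagonal part of the true-score variance is the same as above.
True-score variance = [0.86 + 0.86] − 1.3 = 1.72 − 1.3 = 0.42.
Reliability = 0.42 / 0.7 = 0.600.

0.600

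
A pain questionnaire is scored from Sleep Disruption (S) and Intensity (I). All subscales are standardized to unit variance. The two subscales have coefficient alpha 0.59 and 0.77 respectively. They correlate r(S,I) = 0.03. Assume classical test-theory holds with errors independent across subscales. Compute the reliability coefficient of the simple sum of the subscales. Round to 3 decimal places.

0.689

Var(S+I) = 2 + 2·[0.03] = 2 + 0.06 = 2.06.
Because errors are independent across components, Cov(Tᵢ,Tⱼ) = Cov(Xᵢ,Xⱼ); the off-diagonal part of the true-score variance is the same as above.
True-score variance = [0.59 + 0.77] + 0.06 = 1.36 + 0.06 = 1.42.
Reliability = 1.42 / 2.06 = 0.689.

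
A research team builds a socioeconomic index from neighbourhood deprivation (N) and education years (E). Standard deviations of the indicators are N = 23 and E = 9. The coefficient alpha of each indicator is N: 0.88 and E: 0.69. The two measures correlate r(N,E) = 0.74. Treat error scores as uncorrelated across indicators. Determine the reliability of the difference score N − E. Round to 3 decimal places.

0.708

Var(N−E) = 23² + 9² − 2·23·9·0.74 = 610 − 306.36 = 303.64.
Because errors are independent across components, Cov(Tᵢ,Tⱼ) = Cov(Xᵢ,Xⱼ); the off-diagonal part of the true-score variance is the same as above.
True-score variance = [23²·0.88 + 9²·0.69] − 306.36 = 521.41 − 306.36 = 215.05.
Reliability = 215.05 / 303.64 = 0.708.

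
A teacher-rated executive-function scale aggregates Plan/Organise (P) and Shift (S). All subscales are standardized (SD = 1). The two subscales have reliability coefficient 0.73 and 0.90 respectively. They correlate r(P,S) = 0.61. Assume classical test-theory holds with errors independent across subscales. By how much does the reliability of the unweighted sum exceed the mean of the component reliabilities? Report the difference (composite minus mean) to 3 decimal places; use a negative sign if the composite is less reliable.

Var(sum) = 2 + 1.22 = 3.22; true-score variance = 1.63 + 1.22 = 2.85; composite reliability = 0.8851.
Mean component reliability = 0.8150.
Difference = 0.8851 − 0.8150 = 0.070.

0.070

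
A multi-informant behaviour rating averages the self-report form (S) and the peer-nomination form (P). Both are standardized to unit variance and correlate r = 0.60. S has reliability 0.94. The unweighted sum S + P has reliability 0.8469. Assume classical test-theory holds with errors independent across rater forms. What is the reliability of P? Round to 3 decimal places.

0.570

Var(S+P) = 2 + 2·0.60 = 3.200.
True-score variance = ρ_S + ρ_P + 2·0.60, so 0.8469 = (0.94 + ρ_P + 1.20) / 3.200.
ρ_P = 0.8469·3.200 − 0.94 − 1.20 = 0.570.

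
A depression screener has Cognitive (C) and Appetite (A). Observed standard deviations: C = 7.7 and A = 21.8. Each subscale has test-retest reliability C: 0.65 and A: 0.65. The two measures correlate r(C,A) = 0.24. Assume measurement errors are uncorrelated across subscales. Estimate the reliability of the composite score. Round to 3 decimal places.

0.696

Var(C+A) = 7.7² + 21.8² + 2·[7.7·21.8·0.24] = 534.53 + 80.5728 = 615.103.
Because errors are independent across components, Cov(Tᵢ,Tⱼ) = Cov(Xᵢ,Xⱼ); the off-diagonal part of the true-score variance is the same as above.
True-score variance = [7.7²·0.65 + 21.8²·0.65] + 80.5728 = 347.445 + 80.5728 = 428.017.
Reliability = 428.017 / 615.103 = 0.696.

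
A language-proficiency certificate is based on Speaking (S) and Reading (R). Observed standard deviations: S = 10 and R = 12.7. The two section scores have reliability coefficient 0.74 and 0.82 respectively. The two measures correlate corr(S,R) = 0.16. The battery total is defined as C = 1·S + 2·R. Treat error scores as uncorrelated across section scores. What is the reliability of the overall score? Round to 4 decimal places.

0.8280

Var(C) = 10² + 2²·12.7² + 2·[2·10·12.7·0.16] = 745.16 + 81.28 = 826.44.
With uncorrelated errors the cross-covariances are all true-score covariance, so they carry over unchanged; only the diagonal terms shrink to ρᵢσᵢ².
True-score variance = [10²·0.74 + 2²·12.7²·0.82] + 81.28 = 603.031 + 81.28 = 684.311.
Reliability = 684.311 / 826.44 = 0.8280.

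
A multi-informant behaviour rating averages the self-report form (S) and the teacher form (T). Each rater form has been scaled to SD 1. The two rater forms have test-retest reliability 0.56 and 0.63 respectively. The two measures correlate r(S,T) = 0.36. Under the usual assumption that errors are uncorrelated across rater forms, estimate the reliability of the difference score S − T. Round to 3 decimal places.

0.367

Var(S−T) = 1 + 1 − 2·0.36 = 2 − 0.72 = 1.28.
Under uncorrelated errors the observed covariances equal the true-score covariances, so only the own-variance terms attenuate.
True-score variance = [0.56 + 0.63] − 0.72 = 1.19 − 0.72 = 0.47.
Reliability = 0.47 / 1.28 = 0.367.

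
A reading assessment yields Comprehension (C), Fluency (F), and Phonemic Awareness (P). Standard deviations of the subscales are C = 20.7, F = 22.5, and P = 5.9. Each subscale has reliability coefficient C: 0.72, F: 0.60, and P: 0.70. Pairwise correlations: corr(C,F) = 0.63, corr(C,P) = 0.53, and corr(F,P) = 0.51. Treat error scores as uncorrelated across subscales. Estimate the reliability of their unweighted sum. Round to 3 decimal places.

Var(C+F+P) = 20.7² + 22.5² + 5.9² + 2·[20.7·22.5·0.63 + 20.7·5.9·0.53 + 22.5·5.9·0.51] = 969.55 + 851.708 = 1821.26.
Under uncorrelated errors the observed covariances equal the true-score covariances, so only the own-variance terms attenuate.
True-score variance = [20.7²·0.72 + 22.5²·0.60 + 5.9²·0.70] + 851.708 = 636.63 + 851.708 = 1488.34.
Reliability = 1488.34 / 1821.26 = 0.817.

0.817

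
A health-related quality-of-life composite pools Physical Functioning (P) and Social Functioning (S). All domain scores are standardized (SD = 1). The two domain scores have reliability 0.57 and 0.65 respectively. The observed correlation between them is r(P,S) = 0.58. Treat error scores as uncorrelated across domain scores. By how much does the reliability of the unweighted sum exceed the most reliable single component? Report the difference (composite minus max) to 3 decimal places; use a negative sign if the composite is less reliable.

Var(sum) = 2 + 1.16 = 3.16; true-score variance = 1.22 + 1.16 = 2.38; composite reliability = 0.7532.
Max component reliability = 0.6500.
Difference = 0.7532 − 0.6500 = 0.103.

0.103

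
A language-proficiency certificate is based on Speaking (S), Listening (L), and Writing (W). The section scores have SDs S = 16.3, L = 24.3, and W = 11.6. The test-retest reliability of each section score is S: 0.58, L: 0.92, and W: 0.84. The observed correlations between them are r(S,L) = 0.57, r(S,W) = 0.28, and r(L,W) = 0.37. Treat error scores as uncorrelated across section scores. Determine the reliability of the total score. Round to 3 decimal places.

0.897

Var(S+L+W) = 16.3² + 24.3² + 11.6² + 2·[16.3·24.3·0.57 + 16.3·11.6·0.28 + 24.3·11.6·0.37] = 990.74 + 766.019 = 1756.76.
With uncorrelated errors the cross-covariances are all true-score covariance, so they carry over unchanged; only the diagonal terms shrink to ρᵢσᵢ².
True-score variance = [16.3²·0.58 + 24.3²·0.92 + 11.6²·0.84] + 766.019 = 810.381 + 766.019 = 1576.4.
Reliability = 1576.4 / 1756.76 = 0.897.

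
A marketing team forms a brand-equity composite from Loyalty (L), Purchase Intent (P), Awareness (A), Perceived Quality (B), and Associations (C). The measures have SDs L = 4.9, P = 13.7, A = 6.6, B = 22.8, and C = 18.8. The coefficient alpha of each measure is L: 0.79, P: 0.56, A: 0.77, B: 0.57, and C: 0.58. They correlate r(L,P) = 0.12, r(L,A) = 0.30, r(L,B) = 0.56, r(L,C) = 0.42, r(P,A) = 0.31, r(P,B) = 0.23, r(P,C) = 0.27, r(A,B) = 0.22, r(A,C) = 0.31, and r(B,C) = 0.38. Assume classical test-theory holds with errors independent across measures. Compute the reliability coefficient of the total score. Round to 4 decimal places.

0.7840

Var(L+P+A+B+C) = 4.9² + 13.7² + 6.6² + 22.8² + 18.8² + 2·[4.9·13.7·0.12 + 4.9·6.6·0.30 + 4.9·22.8·0.56 + 4.9·18.8·0.42 + 13.7·6.6·0.31 + 13.7·22.8·0.23 + 13.7·18.8·0.27 + 6.6·22.8·0.22 + 6.6·18.8·0.31 + 22.8·18.8·0.38] = 1128.54 + 1045.76 = 2174.3.
Under uncorrelated errors the observed covariances equal the true-score covariances, so only the own-variance terms attenuate.
True-score variance = [4.9²·0.79 + 13.7²·0.56 + 6.6²·0.77 + 22.8²·0.57 + 18.8²·0.58] + 1045.76 = 658.919 + 1045.76 = 1704.68.
Reliability = 1704.68 / 2174.3 = 0.7840.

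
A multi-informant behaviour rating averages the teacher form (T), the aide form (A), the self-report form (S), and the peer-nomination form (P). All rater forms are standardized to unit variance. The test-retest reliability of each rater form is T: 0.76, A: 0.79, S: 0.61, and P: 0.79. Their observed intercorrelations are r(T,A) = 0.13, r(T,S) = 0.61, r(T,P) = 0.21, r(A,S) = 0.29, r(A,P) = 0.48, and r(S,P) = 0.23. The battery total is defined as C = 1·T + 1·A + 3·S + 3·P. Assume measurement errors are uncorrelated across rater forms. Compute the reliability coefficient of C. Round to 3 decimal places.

0.828

Var(C) = 1 + 1 + 3² + 3² + 2·[0.13 + 3·0.61 + 3·0.21 + 3·0.29 + 3·0.48 + 9·0.23] = 20 + 13.94 = 33.94.
Under uncorrelated errors the observed covariances equal the true-score covariances, so only the own-variance terms attenuate.
True-score variance = [0.76 + 0.79 + 3²·0.61 + 3²·0.79] + 13.94 = 14.15 + 13.94 = 28.09.
Reliability = 28.09 / 33.94 = 0.828.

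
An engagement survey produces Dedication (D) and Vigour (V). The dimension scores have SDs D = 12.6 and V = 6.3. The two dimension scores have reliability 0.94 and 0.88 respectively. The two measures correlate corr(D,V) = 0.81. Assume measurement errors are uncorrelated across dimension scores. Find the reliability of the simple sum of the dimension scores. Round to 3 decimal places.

Var(D+V) = 12.6² + 6.3² + 2·[12.6·6.3·0.81] = 198.45 + 128.596 = 327.046.
With uncorrelated errors the cross-covariances are all true-score covariance, so they carry over unchanged; only the diagonal terms shrink to ρᵢσᵢ².
True-score variance = [12.6²·0.94 + 6.3²·0.88] + 128.596 = 184.162 + 128.596 = 312.757.
Reliability = 312.757 / 327.046 = 0.956.

0.956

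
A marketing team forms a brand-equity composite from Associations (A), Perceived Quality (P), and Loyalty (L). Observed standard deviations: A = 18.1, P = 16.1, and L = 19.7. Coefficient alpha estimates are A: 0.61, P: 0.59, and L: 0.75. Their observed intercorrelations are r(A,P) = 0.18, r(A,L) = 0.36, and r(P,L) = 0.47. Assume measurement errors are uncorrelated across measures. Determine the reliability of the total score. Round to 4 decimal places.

0.7975

Var(A+P+L) = 18.1² + 16.1² + 19.7² + 2·[18.1·16.1·0.18 + 18.1·19.7·0.36 + 16.1·19.7·0.47] = 974.91 + 659.778 = 1634.69.
Because errors are independent across components, Cov(Tᵢ,Tⱼ) = Cov(Xᵢ,Xⱼ); the off-diagonal part of the true-score variance is the same as above.
True-score variance = [18.1²·0.61 + 16.1²·0.59 + 19.7²·0.75] + 659.778 = 643.844 + 659.778 = 1303.62.
Reliability = 1303.62 / 1634.69 = 0.7975.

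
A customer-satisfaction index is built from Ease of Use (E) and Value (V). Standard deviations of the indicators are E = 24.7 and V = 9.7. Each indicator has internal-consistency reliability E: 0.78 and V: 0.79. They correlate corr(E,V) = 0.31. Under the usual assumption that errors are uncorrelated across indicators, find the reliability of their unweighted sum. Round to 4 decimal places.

Var(E+V) = 24.7² + 9.7² + 2·[24.7·9.7·0.31] = 704.18 + 148.546 = 852.726.
With uncorrelated errors the cross-covariances are all true-score covariance, so they carry over unchanged; only the diagonal terms shrink to ρᵢσᵢ².
True-score variance = [24.7²·0.78 + 9.7²·0.79] + 148.546 = 550.201 + 148.546 = 698.747.
Reliability = 698.747 / 852.726 = 0.8194.

0.8194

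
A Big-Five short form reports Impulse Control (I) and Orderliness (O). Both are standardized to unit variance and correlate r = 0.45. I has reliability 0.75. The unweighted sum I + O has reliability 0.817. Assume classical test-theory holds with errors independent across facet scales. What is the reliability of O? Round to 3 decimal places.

Var(I+O) = 2 + 2·0.45 = 2.900.
True-score variance = ρ_I + ρ_O + 2·0.45, so 0.817 = (0.75 + ρ_O + 0.90) / 2.900.
ρ_O = 0.817·2.900 − 0.75 − 0.90 = 0.719.

0.719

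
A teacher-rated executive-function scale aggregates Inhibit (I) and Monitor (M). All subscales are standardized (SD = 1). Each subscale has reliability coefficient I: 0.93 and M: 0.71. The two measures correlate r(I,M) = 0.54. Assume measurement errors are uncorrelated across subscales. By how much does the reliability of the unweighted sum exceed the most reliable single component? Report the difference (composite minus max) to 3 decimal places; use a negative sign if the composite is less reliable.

Var(sum) = 2 + 1.08 = 3.08; true-score variance = 1.64 + 1.08 = 2.72; composite reliability = 0.8831.
Max component reliability = 0.9300.
Difference = 0.8831 − 0.9300 = -0.047.

-0.047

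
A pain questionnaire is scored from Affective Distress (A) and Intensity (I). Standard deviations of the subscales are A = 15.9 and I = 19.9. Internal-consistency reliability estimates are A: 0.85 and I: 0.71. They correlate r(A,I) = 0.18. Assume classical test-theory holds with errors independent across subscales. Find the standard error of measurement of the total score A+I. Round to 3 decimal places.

12.360

Var(total) = 648.82 + 113.908 = 762.728.
True-score variance = 496.056 + 113.908 = 609.963, so reliability = 0.7997.
Error variance = 762.728 − 609.963 = 152.764; SEM = √152.764 = 12.360.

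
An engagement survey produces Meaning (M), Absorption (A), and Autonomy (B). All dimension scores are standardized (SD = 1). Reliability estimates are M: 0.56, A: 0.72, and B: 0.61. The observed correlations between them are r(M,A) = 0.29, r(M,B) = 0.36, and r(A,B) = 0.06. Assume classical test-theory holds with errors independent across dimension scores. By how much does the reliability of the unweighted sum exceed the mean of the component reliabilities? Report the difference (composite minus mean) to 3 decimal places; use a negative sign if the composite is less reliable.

Var(sum) = 3 + 1.42 = 4.42; true-score variance = 1.89 + 1.42 = 3.31; composite reliability = 0.7489.
Mean component reliability = 0.6300.
Difference = 0.7489 − 0.6300 = 0.119.

0.119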